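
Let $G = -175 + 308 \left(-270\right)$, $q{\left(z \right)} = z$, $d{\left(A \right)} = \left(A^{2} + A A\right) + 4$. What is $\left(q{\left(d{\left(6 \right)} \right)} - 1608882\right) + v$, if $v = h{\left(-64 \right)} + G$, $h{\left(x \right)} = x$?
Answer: $-1692205$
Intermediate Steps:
$d{\left(A \right)} = 4 + 2 A^{2}$ ($d{\left(A \right)} = \left(A^{2} + A^{2}\right) + 4 = 2 A^{2} + 4 = 4 + 2 A^{2}$)
$G = -83335$ ($G = -175 - 83160 = -83335$)
$v = -83399$ ($v = -64 - 83335 = -83399$)
$\left(q{\left(d{\left(6 \right)} \right)} - 1608882\right) + v = \left(\left(4 + 2 \cdot 6^{2}\right) - 1608882\right) - 83399 = \left(\left(4 + 2 \cdot 36\right) - 1608882\right) - 83399 = \left(\left(4 + 72\right) - 1608882\right) - 83399 = \left(76 - 1608882\right) - 83399 = -1608806 - 83399 = -1692205$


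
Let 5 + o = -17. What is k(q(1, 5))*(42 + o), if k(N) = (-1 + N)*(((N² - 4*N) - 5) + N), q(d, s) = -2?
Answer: -300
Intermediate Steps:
o = -22 (o = -5 - 17 = -22)
k(N) = (-1 + N)*(-5 + N² - 3*N) (k(N) = (-1 + N)*((-5 + N² - 4*N) + N) = (-1 + N)*(-5 + N² - 3*N))
k(q(1, 5))*(42 + o) = (5 + (-2)³ - 4*(-2)² - 2*(-2))*(42 - 22) = (5 - 8 - 4*4 + 4)*20 = (5 - 8 - 16 + 4)*20 = -15*20 = -300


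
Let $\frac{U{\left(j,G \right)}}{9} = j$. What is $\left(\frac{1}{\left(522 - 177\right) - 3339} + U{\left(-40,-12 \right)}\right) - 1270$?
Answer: $- \frac{4880221}{2994} \approx -1630.0$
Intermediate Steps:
$U{\left(j,G \right)} = 9 j$
$\left(\frac{1}{\left(522 - 177\right) - 3339} + U{\left(-40,-12 \right)}\right) - 1270 = \left(\frac{1}{\left(522 - 177\right) - 3339} + 9 \left(-40\right)\right) - 1270 = \left(\frac{1}{\left(522 - 177\right) - 3339} - 360\right) - 1270 = \left(\frac{1}{345 - 3339} - 360\right) - 1270 = \left(\frac{1}{-2994} - 360\right) - 1270 = \left(- \frac{1}{2994} - 360\right) - 1270 = - \frac{1077841}{2994} - 1270 = - \frac{4880221}{2994}$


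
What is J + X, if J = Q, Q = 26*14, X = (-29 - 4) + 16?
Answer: 347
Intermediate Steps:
X = -17 (X = -33 + 16 = -17)
Q = 364
J = 364
J + X = 364 - 17 = 347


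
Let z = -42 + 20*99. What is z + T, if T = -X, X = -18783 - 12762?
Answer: 33483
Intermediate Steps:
z = 1938 (z = -42 + 1980 = 1938)
X = -31545
T = 31545 (T = -1*(-31545) = 31545)
z + T = 1938 + 31545 = 33483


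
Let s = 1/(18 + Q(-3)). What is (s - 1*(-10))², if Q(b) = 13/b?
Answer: 170569/1681 ≈ 101.47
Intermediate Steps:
s = 3/41 (s = 1/(18 + 13/(-3)) = 1/(18 + 13*(-⅓)) = 1/(18 - 13/3) = 1/(41/3) = 3/41 ≈ 0.073171)
(s - 1*(-10))² = (3/41 - 1*(-10))² = (3/41 + 10)² = (413/41)² = 170569/1681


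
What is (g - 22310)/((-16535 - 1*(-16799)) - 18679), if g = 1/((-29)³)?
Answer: 544118591/449123435 ≈ 1.2115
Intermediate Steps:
g = -1/24389 (g = 1/(-24389) = -1/24389 ≈ -4.1002e-5)
(g - 22310)/((-16535 - 1*(-16799)) - 18679) = (-1/24389 - 22310)/((-16535 - 1*(-16799)) - 18679) = -544118591/(24389*((-16535 + 16799) - 18679)) = -544118591/(24389*(264 - 18679)) = -544118591/24389/(-18415) = -544118591/24389*(-1/18415) = 544118591/449123435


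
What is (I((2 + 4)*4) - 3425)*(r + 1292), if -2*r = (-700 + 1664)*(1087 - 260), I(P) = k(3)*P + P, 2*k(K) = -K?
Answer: 1365595714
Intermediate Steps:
k(K) = -K/2 (k(K) = (-K)/2 = -K/2)
I(P) = -P/2 (I(P) = (-½*3)*P + P = -3*P/2 + P = -P/2)
r = -398614 (r = -(-700 + 1664)*(1087 - 260)/2 = -482*827 = -½*797228 = -398614)
(I((2 + 4)*4) - 3425)*(r + 1292) = (-(2 + 4)*4/2 - 3425)*(-398614 + 1292) = (-3*4 - 3425)*(-397322) = (-½*24 - 3425)*(-397322) = (-12 - 3425)*(-397322) = -3437*(-397322) = 1365595714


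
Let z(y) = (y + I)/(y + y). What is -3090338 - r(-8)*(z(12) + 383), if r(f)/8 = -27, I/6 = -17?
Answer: -3008420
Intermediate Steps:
I = -102 (I = 6*(-17) = -102)
r(f) = -216 (r(f) = 8*(-27) = -216)
z(y) = (-102 + y)/(2*y) (z(y) = (y - 102)/(y + y) = (-102 + y)/((2*y)) = (-102 + y)*(1/(2*y)) = (-102 + y)/(2*y))
-3090338 - r(-8)*(z(12) + 383) = -3090338 - (-216)*((1/2)*(-102 + 12)/12 + 383) = -3090338 - (-216)*((1/2)*(1/12)*(-90) + 383) = -3090338 - (-216)*(-15/4 + 383) = -3090338 - (-216)*1517/4 = -3090338 - 1*(-81918) = -3090338 + 81918 = -3008420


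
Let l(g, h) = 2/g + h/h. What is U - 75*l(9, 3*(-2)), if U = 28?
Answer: -191/3 ≈ -63.667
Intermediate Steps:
l(g, h) = 1 + 2/g (l(g, h) = 2/g + 1 = 1 + 2/g)
U - 75*l(9, 3*(-2)) = 28 - 75*(2 + 9)/9 = 28 - 25*11/3 = 28 - 75*11/9 = 28 - 275/3 = -191/3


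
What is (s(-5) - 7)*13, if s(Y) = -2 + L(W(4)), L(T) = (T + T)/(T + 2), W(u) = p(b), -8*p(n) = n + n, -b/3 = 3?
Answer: -1755/17 ≈ -103.24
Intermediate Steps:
b = -9 (b = -3*3 = -9)
p(n) = -n/4 (p(n) = -(n + n)/8 = -n/4)
W(u) = 9/4 (W(u) = -1/4*(-9) = 9/4)
L(T) = 2*T/(2 + T) (L(T) = (2*T)/(2 + T) = 2*T/(2 + T))
s(Y) = -16/17 (s(Y) = -2 + 2*(9/4)/(2 + 9/4) = -2 + 2*(9/4)/(17/4) = -2 + 2*(9/4)*(4/17) = -2 + 18/17 = -16/17)
(s(-5) - 7)*13 = (-16/17 - 7)*13 = -135/17*13 = -1755/17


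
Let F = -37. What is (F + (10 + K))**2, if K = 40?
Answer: 169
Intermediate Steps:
(F + (10 + K))**2 = (-37 + (10 + 40))**2 = (-37 + 50)**2 = 13**2 = 169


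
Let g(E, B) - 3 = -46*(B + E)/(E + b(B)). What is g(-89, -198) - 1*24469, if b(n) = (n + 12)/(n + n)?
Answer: -143826170/5843 ≈ -24615.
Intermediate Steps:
b(n) = (12 + n)/(2*n) (b(n) = (12 + n)/((2*n)) = (12 + n)*(1/(2*n)) = (12 + n)/(2*n))
g(E, B) = 3 - 46*(B + E)/(E + (12 + B)/(2*B))
g(-89, -198) - 1*24469 = (36 + 3*(-198) - 2*(-198)*(43*(-89) + 46*(-198)))/(12 - 198 + 2*(-198)*(-89)) - 1*24469 = (36 - 594 - 2*(-198)*(-3827 - 9108))/(12 - 198 + 35244) - 24469 = (36 - 594 - 2*(-198)*(-12935))/35058 - 24469 = (36 - 594 - 5122260)/35058 - 24469 = (1/35058)*(-5122818) - 24469 = -853803/5843 - 24469 = -143826170/5843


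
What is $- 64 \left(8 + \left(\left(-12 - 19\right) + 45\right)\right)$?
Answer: $-1408$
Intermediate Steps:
$- 64 \left(8 + \left(\left(-12 - 19\right) + 45\right)\right) = - 64 \left(8 + \left(-31 + 45\right)\right) = - 64 \left(8 + 14\right) = \left(-64\right) 22 = -1408$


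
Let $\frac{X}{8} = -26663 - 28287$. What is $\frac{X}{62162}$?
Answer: $- \frac{219800}{31081} \approx -7.0718$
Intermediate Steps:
$X = -439600$ ($X = 8 \left(-26663 - 28287\right) = 8 \left(-54950\right) = -439600$)
$\frac{X}{62162} = - \frac{439600}{62162} = \left(-439600\right) \frac{1}{62162} = - \frac{219800}{31081}$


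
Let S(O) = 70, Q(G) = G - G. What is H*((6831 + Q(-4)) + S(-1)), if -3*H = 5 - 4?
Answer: -6901/3 ≈ -2300.3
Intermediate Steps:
Q(G) = 0
H = -⅓ (H = -(5 - 4)/3 = -⅓*1 = -⅓ ≈ -0.33333)
H*((6831 + Q(-4)) + S(-1)) = -((6831 + 0) + 70)/3 = -(6831 + 70)/3 = -⅓*6901 = -6901/3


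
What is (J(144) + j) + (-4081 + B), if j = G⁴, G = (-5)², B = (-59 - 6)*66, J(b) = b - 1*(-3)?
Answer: 382401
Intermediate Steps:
J(b) = 3 + b (J(b) = b + 3 = 3 + b)
B = -4290 (B = -65*66 = -4290)
G = 25
j = 390625 (j = 25⁴ = 390625)
(J(144) + j) + (-4081 + B) = ((3 + 144) + 390625) + (-4081 - 4290) = (147 + 390625) - 8371 = 390772 - 8371 = 382401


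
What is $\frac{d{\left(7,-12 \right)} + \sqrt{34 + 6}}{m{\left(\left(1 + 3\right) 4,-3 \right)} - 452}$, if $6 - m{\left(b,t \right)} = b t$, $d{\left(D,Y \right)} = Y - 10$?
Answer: $\frac{11}{199} - \frac{\sqrt{10}}{199} \approx 0.039386$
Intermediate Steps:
$d{\left(D,Y \right)} = -10 + Y$
$m{\left(b,t \right)} = 6 - b t$
$\frac{d{\left(7,-12 \right)} + \sqrt{34 + 6}}{m{\left(\left(1 + 3\right) 4,-3 \right)} - 452} = \frac{\left(-10 - 12\right) + \sqrt{34 + 6}}{\left(6 - \left(1 + 3\right) 4 \left(-3\right)\right) - 452} = \frac{-22 + \sqrt{40}}{\left(6 - 4 \cdot 4 \left(-3\right)\right) - 452} = \frac{-22 + 2 \sqrt{10}}{\left(6 - 16 \left(-3\right)\right) - 452} = \frac{-22 + 2 \sqrt{10}}{\left(6 + 48\right) - 452} = \frac{-22 + 2 \sqrt{10}}{54 - 452} = \frac{-22 + 2 \sqrt{10}}{-398} = \left(-22 + 2 \sqrt{10}\right) \left(- \frac{1}{398}\right) = \frac{11}{199} - \frac{\sqrt{10}}{199}$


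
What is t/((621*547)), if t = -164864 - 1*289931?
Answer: -454795/339687 ≈ -1.3389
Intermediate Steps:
t = -454795 (t = -164864 - 289931 = -454795)
t/((621*547)) = -454795/(621*547) = -454795/339687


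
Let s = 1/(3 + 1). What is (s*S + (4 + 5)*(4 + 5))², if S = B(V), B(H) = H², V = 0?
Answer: 6561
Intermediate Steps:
s = ¼ (s = 1/4 = ¼ ≈ 0.25000)
S = 0 (S = 0² = 0)
(s*S + (4 + 5)*(4 + 5))² = ((¼)*0 + (4 + 5)*(4 + 5))² = (0 + 9*9)² = (0 + 81)² = 81² = 6561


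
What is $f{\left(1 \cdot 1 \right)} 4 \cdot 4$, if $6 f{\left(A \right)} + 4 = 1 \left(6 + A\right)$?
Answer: $8$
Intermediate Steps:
$f{\left(A \right)} = \frac{1}{3} + \frac{A}{6}$ ($f{\left(A \right)} = - \frac{2}{3} + \frac{1 \left(6 + A\right)}{6} = - \frac{2}{3} + \frac{6 + A}{6} = - \frac{2}{3} + \left(1 + \frac{A}{6}\right) = \frac{1}{3} + \frac{A}{6}$)
$f{\left(1 \cdot 1 \right)} 4 \cdot 4 = \left(\frac{1}{3} + \frac{1 \cdot 1}{6}\right) 4 \cdot 4 = \left(\frac{1}{3} + \frac{1}{6} \cdot 1\right) 4 \cdot 4 = \left(\frac{1}{3} + \frac{1}{6}\right) 4 \cdot 4 = \frac{1}{2} \cdot 4 \cdot 4 = 2 \cdot 4 = 8$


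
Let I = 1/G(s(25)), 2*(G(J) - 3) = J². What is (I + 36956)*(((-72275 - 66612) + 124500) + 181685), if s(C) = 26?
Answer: 2108288894106/341 ≈ 6.1827e+9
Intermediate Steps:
G(J) = 3 + J²/2
I = 1/341 (I = 1/(3 + (½)*26²) = 1/(3 + (½)*676) = 1/(3 + 338) = 1/341 ≈ 0.0029326)
(I + 36956)*(((-72275 - 66612) + 124500) + 181685) = (1/341 + 36956)*(((-72275 - 66612) + 124500) + 181685) = 12601997*((-138887 + 124500) + 181685)/341 = 12601997*(-14387 + 181685)/341 = (12601997/341)*167298 = 2108288894106/341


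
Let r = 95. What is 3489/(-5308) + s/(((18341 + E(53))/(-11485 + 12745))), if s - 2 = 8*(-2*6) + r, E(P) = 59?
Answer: -718869/1220840 ≈ -0.58883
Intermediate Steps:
s = 1 (s = 2 + (8*(-2*6) + 95) = 2 + (8*(-12) + 95) = 2 + (-96 + 95) = 2 - 1 = 1)
3489/(-5308) + s/(((18341 + E(53))/(-11485 + 12745))) = 3489/(-5308) + 1/((18341 + 59)/(-11485 + 12745)) = 3489*(-1/5308) + 1/(18400/1260) = -3489/5308 + 1/(18400*(1/1260)) = -3489/5308 + 1/(920/63) = -3489/5308 + 1*(63/920) = -3489/5308 + 63/920 = -718869/1220840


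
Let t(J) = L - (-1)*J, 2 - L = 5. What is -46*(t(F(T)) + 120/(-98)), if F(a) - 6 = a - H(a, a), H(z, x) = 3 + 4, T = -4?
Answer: 20792/49 ≈ 424.33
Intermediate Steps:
L = -3 (L = 2 - 1*5 = 2 - 5 = -3)
H(z, x) = 7
F(a) = -1 + a (F(a) = 6 + (a - 1*7) = 6 + (a - 7) = 6 + (-7 + a) = -1 + a)
t(J) = -3 + J (t(J) = -3 - (-1)*J = -3 + J)
-46*(t(F(T)) + 120/(-98)) = -46*((-3 + (-1 - 4)) + 120/(-98)) = -46*((-3 - 5) + 120*(-1/98)) = -46*(-8 - 60/49) = -46*(-452/49) = 20792/49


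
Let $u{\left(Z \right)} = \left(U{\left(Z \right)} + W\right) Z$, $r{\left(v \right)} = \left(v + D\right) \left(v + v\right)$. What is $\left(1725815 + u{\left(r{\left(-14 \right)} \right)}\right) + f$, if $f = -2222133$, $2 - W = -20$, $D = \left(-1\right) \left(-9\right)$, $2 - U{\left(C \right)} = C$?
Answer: $-512558$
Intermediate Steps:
$U{\left(C \right)} = 2 - C$
$D = 9$
$W = 22$ ($W = 2 - -20 = 2 + 20 = 22$)
$r{\left(v \right)} = 2 v \left(9 + v\right)$ ($r{\left(v \right)} = \left(v + 9\right) \left(v + v\right) = \left(9 + v\right) 2 v = 2 v \left(9 + v\right)$)
$u{\left(Z \right)} = Z \left(24 - Z\right)$ ($u{\left(Z \right)} = \left(\left(2 - Z\right) + 22\right) Z = \left(24 - Z\right) Z = Z \left(24 - Z\right)$)
$\left(1725815 + u{\left(r{\left(-14 \right)} \right)}\right) + f = \left(1725815 + 2 \left(-14\right) \left(9 - 14\right) \left(24 - 2 \left(-14\right) \left(9 - 14\right)\right)\right) - 2222133 = \left(1725815 + 2 \left(-14\right) \left(-5\right) \left(24 - 2 \left(-14\right) \left(-5\right)\right)\right) - 2222133 = \left(1725815 + 140 \left(24 - 140\right)\right) - 2222133 = \left(1725815 + 140 \left(-116\right)\right) - 2222133 = \left(1725815 - 16240\right) - 2222133 = 1709575 - 2222133 = -512558$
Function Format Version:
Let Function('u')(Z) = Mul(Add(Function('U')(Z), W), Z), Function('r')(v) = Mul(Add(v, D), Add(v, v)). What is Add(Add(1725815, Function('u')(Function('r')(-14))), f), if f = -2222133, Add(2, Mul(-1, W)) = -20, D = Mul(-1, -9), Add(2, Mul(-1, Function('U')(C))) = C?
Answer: -512558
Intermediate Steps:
Function('U')(C) = Add(2, Mul(-1, C))
D = 9
W = 22 (W = Add(2, Mul(-1, -20)) = Add(2, 20) = 22)
Function('r')(v) = Mul(2, v, Add(9, v)) (Function('r')(v) = Mul(Add(v, 9), Add(v, v)) = Mul(Add(9, v), Mul(2, v)) = Mul(2, v, Add(9, v)))
Function('u')(Z) = Mul(Z, Add(24, Mul(-1, Z))) (Function('u')(Z) = Mul(Add(Add(2, Mul(-1, Z)), 22), Z) = Mul(Add(24, Mul(-1, Z)), Z) = Mul(Z, Add(24, Mul(-1, Z))))
Add(Add(1725815, Function('u')(Function('r')(-14))), f) = Add(Add(1725815, Mul(Mul(2, -14, Add(9, -14)), Add(24, Mul(-1, Mul(2, -14, Add(9, -14)))))), -2222133) = Add(Add(1725815, Mul(Mul(2, -14, -5), Add(24, Mul(-1, Mul(2, -14, -5))))), -2222133) = Add(Add(1725815, Mul(140, Add(24, Mul(-1, 140)))), -2222133) = Add(Add(1725815, Mul(140, Add(24, -140))), -2222133) = Add(Add(1725815, Mul(140, -116)), -2222133) = Add(Add(1725815, -16240), -2222133) = Add(1709575, -2222133) = -512558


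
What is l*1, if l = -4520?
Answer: -4520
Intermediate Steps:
l*1 = -4520*1 = -4520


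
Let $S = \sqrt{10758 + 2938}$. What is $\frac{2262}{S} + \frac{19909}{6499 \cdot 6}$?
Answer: $\frac{19909}{38994} + \frac{1131 \sqrt{214}}{856} \approx 19.839$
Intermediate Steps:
$S = 8 \sqrt{214}$ ($S = \sqrt{13696} = 8 \sqrt{214} \approx 117.03$)
$\frac{2262}{S} + \frac{19909}{6499 \cdot 6} = \frac{2262}{8 \sqrt{214}} + \frac{19909}{6499 \cdot 6} = 2262 \frac{\sqrt{214}}{1712} + \frac{19909}{38994} = \frac{1131 \sqrt{214}}{856} + 19909 \cdot \frac{1}{38994} = \frac{1131 \sqrt{214}}{856} + \frac{19909}{38994} = \frac{19909}{38994} + \frac{1131 \sqrt{214}}{856}$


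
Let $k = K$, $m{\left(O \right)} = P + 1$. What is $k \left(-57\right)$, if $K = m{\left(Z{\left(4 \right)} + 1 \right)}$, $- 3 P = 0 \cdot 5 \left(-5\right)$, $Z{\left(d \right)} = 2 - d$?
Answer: $-57$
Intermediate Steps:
$P = 0$ ($P = - \frac{0 \cdot 5 \left(-5\right)}{3} = - \frac{0 \left(-5\right)}{3} = \left(- \frac{1}{3}\right) 0 = 0$)
$m{\left(O \right)} = 1$ ($m{\left(O \right)} = 0 + 1 = 1$)
$K = 1$
$k = 1$
$k \left(-57\right) = 1 \left(-57\right) = -57$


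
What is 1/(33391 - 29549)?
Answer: 1/3842 ≈ 0.00026028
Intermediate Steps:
1/(33391 - 29549) = 1/3842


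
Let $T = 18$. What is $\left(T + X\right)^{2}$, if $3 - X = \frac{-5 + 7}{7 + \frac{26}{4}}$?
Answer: $\frac{316969}{729} \approx 434.8$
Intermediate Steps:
$X = \frac{77}{27}$ ($X = 3 - \frac{-5 + 7}{7 + \frac{26}{4}} = 3 - \frac{2}{7 + 26 \cdot \frac{1}{4}} = 3 - \frac{2}{7 + \frac{13}{2}} = 3 - \frac{2}{\frac{27}{2}} = 3 - 2 \cdot \frac{2}{27} = 3 - \frac{4}{27} = \frac{77}{27} \approx 2.8519$)
$\left(T + X\right)^{2} = \left(18 + \frac{77}{27}\right)^{2} = \left(\frac{563}{27}\right)^{2} = \frac{316969}{729}$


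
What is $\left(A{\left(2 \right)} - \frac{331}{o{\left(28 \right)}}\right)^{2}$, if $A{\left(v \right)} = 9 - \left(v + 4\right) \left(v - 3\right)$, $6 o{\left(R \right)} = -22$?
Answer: $\frac{1340964}{121} \approx 11082.0$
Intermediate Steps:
$o{\left(R \right)} = - \frac{11}{3}$ ($o{\left(R \right)} = \frac{1}{6} \left(-22\right) = - \frac{11}{3}$)
$A{\left(v \right)} = 9 - \left(-3 + v\right) \left(4 + v\right)$ ($A{\left(v \right)} = 9 - \left(4 + v\right) \left(-3 + v\right) = 9 - \left(-3 + v\right) \left(4 + v\right)$)
$\left(A{\left(2 \right)} - \frac{331}{o{\left(28 \right)}}\right)^{2} = \left(\left(21 - 2 - 2^{2}\right) - \frac{331}{- \frac{11}{3}}\right)^{2} = \left(\left(21 - 2 - 4\right) - - \frac{993}{11}\right)^{2} = \left(\left(21 - 2 - 4\right) + \frac{993}{11}\right)^{2} = \left(15 + \frac{993}{11}\right)^{2} = \left(\frac{1158}{11}\right)^{2} = \frac{1340964}{121}$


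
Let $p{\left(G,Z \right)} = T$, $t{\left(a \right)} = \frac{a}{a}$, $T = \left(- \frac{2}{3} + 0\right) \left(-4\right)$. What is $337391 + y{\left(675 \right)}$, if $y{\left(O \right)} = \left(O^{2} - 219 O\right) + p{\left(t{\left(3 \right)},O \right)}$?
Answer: $\frac{1935581}{3} \approx 6.4519 \cdot 10^{5}$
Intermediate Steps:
$T = \frac{8}{3}$ ($T = \left(\left(-2\right) \frac{1}{3} + 0\right) \left(-4\right) = \left(- \frac{2}{3} + 0\right) \left(-4\right) = \left(- \frac{2}{3}\right) \left(-4\right) = \frac{8}{3} \approx 2.6667$)
$t{\left(a \right)} = 1$
$p{\left(G,Z \right)} = \frac{8}{3}$
$y{\left(O \right)} = \frac{8}{3} + O^{2} - 219 O$ ($y{\left(O \right)} = \left(O^{2} - 219 O\right) + \frac{8}{3} = \frac{8}{3} + O^{2} - 219 O$)
$337391 + y{\left(675 \right)} = 337391 + \left(\frac{8}{3} + 675^{2} - 147825\right) = 337391 + \left(\frac{8}{3} + 455625 - 147825\right) = 337391 + \frac{923408}{3} = \frac{1935581}{3}$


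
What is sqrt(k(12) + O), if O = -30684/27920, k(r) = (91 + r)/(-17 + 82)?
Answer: sqrt(39984581)/9074 ≈ 0.69686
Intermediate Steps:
k(r) = 7/5 + r/65 (k(r) = (91 + r)/65 = (91 + r)*(1/65) = 7/5 + r/65)
O = -7671/6980 (O = -30684*1/27920 = -7671/6980 ≈ -1.0990)
sqrt(k(12) + O) = sqrt((7/5 + (1/65)*12) - 7671/6980) = sqrt((7/5 + 12/65) - 7671/6980) = sqrt(103/65 - 7671/6980) = sqrt(8813/18148) = sqrt(39984581)/9074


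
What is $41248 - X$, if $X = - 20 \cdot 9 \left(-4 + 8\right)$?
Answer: $41968$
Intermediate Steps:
$X = -720$ ($X = - 20 \cdot 9 \cdot 4 = \left(-20\right) 36 = -720$)
$41248 - X = 41248 - -720 = 41248 + 720 = 41968$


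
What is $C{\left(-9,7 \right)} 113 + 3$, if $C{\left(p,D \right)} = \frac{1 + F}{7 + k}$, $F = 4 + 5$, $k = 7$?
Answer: $\frac{586}{7} \approx 83.714$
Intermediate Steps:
$F = 9$
$C{\left(p,D \right)} = \frac{5}{7}$ ($C{\left(p,D \right)} = \frac{1 + 9}{7 + 7} = \frac{10}{14} = 10 \cdot \frac{1}{14} = \frac{5}{7}$)
$C{\left(-9,7 \right)} 113 + 3 = \frac{5}{7} \cdot 113 + 3 = \frac{565}{7} + 3 = \frac{586}{7}$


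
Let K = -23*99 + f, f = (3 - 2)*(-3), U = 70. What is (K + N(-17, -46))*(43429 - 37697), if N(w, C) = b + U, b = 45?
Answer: -12409780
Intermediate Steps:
f = -3 (f = 1*(-3) = -3)
K = -2280 (K = -23*99 - 3 = -2277 - 3 = -2280)
N(w, C) = 115 (N(w, C) = 45 + 70 = 115)
(K + N(-17, -46))*(43429 - 37697) = (-2280 + 115)*(43429 - 37697) = -2165*5732 = -12409780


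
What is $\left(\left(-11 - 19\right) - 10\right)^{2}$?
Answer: $1600$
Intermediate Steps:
$\left(\left(-11 - 19\right) - 10\right)^{2} = \left(-30 - 10\right)^{2} = \left(-40\right)^{2} = 1600$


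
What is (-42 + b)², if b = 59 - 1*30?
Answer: 169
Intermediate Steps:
b = 29 (b = 59 - 30 = 29)
(-42 + b)² = (-42 + 29)² = (-13)² = 169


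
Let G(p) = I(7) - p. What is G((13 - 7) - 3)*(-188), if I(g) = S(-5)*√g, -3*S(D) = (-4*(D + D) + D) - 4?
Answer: 564 + 5828*√7/3 ≈ 5703.8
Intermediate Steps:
S(D) = 4/3 + 7*D/3 (S(D) = -((-4*(D + D) + D) - 4)/3 = -((-8*D + D) - 4)/3 = -(-7*D - 4)/3 = -(-4 - 7*D)/3 = 4/3 + 7*D/3)
I(g) = -31*√g/3 (I(g) = (4/3 + (7/3)*(-5))*√g = (4/3 - 35/3)*√g = -31*√g/3)
G(p) = -p - 31*√7/3 (G(p) = -31*√7/3 - p = -p - 31*√7/3)
G((13 - 7) - 3)*(-188) = (-((13 - 7) - 3) - 31*√7/3)*(-188) = (-(6 - 3) - 31*√7/3)*(-188) = (-1*3 - 31*√7/3)*(-188) = (-3 - 31*√7/3)*(-188) = 564 + 5828*√7/3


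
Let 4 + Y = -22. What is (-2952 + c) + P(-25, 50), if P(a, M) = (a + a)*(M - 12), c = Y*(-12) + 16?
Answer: -4524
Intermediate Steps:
Y = -26 (Y = -4 - 22 = -26)
c = 328 (c = -26*(-12) + 16 = 312 + 16 = 328)
P(a, M) = 2*a*(-12 + M) (P(a, M) = (2*a)*(-12 + M) = 2*a*(-12 + M))
(-2952 + c) + P(-25, 50) = (-2952 + 328) + 2*(-25)*(-12 + 50) = -2624 + 2*(-25)*38 = -2624 - 1900 = -4524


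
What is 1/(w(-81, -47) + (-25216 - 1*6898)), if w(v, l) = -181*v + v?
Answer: -1/17534 ≈ -5.7032e-5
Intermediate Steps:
w(v, l) = -180*v
1/(w(-81, -47) + (-25216 - 1*6898)) = 1/(-180*(-81) + (-25216 - 1*6898)) = 1/(14580 + (-25216 - 6898)) = 1/(14580 - 32114) = 1/(-17534) = -1/17534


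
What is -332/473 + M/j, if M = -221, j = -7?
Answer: 102209/3311 ≈ 30.870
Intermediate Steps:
-332/473 + M/j = -332/473 - 221/(-7) = -332*1/473 - 221*(-1/7) = -332/473 + 221/7 = 102209/3311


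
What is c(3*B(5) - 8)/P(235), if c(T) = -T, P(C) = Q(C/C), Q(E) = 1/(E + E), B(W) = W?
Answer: -14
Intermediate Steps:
Q(E) = 1/(2*E)
P(C) = ½ (P(C) = 1/(2*((C/C))) = (½)/1 = (½)*1 = ½)
c(3*B(5) - 8)/P(235) = (-(3*5 - 8))/(½) = -(15 - 8)*2 = -1*7*2 = -7*2 = -14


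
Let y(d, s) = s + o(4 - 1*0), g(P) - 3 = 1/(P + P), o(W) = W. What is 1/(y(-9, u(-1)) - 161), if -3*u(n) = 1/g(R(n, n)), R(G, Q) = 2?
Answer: -39/6127 ≈ -0.0063653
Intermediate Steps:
g(P) = 3 + 1/(2*P) (g(P) = 3 + 1/(P + P) = 3 + 1/(2*P))
u(n) = -4/39 (u(n) = -1/(3*(3 + (½)/2)) = -1/(3*(3 + (½)*(½))) = -1/(3*(3 + ¼)) = -1/(3*13/4) = -4/(3*13) = -⅓*4/13 = -4/39)
y(d, s) = 4 + s (y(d, s) = s + (4 - 1*0) = s + (4 + 0) = s + 4 = 4 + s)
1/(y(-9, u(-1)) - 161) = 1/((4 - 4/39) - 161) = 1/(152/39 - 161) = 1/(-6127/39) = -39/6127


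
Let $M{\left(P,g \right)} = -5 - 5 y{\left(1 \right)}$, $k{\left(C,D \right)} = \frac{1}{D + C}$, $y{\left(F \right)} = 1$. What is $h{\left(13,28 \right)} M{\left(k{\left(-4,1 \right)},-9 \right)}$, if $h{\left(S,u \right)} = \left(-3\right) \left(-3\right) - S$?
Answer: $40$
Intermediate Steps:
$k{\left(C,D \right)} = \frac{1}{C + D}$
$M{\left(P,g \right)} = -10$ ($M{\left(P,g \right)} = -5 - 5 = -10$)
$h{\left(S,u \right)} = 9 - S$
$h{\left(13,28 \right)} M{\left(k{\left(-4,1 \right)},-9 \right)} = \left(9 - 13\right) \left(-10\right) = \left(-4\right) \left(-10\right) = 40$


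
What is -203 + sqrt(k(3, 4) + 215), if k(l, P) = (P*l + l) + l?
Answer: -203 + sqrt(233) ≈ -187.74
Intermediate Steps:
k(l, P) = 2*l + P*l (k(l, P) = (l + P*l) + l = 2*l + P*l)
-203 + sqrt(k(3, 4) + 215) = -203 + sqrt(3*(2 + 4) + 215) = -203 + sqrt(3*6 + 215) = -203 + sqrt(18 + 215) = -203 + sqrt(233)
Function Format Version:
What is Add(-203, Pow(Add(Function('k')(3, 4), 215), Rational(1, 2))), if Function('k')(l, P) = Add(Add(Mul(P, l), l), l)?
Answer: Add(-203, Pow(233, Rational(1, 2))) ≈ -187.74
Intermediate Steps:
Function('k')(l, P) = Add(Mul(2, l), Mul(P, l)) (Function('k')(l, P) = Add(Add(l, Mul(P, l)), l) = Add(Mul(2, l), Mul(P, l)))
Add(-203, Pow(Add(Function('k')(3, 4), 215), Rational(1, 2))) = Add(-203, Pow(Add(Mul(3, Add(2, 4)), 215), Rational(1, 2))) = Add(-203, Pow(Add(Mul(3, 6), 215), Rational(1, 2))) = Add(-203, Pow(Add(18, 215), Rational(1, 2))) = Add(-203, Pow(233, Rational(1, 2)))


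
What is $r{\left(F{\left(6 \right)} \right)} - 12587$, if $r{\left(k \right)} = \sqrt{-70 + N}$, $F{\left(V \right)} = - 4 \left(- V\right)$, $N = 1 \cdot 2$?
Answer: $-12587 + 2 i \sqrt{17} \approx -12587.0 + 8.2462 i$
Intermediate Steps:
$N = 2$
$F{\left(V \right)} = 4 V$
$r{\left(k \right)} = 2 i \sqrt{17}$ ($r{\left(k \right)} = \sqrt{-70 + 2} = \sqrt{-68} = 2 i \sqrt{17}$)
$r{\left(F{\left(6 \right)} \right)} - 12587 = 2 i \sqrt{17} - 12587 = -12587 + 2 i \sqrt{17}$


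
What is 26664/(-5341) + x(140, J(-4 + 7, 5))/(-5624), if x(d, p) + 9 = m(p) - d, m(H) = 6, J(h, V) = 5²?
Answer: -149194573/30037784 ≈ -4.9669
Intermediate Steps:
J(h, V) = 25
x(d, p) = -3 - d (x(d, p) = -9 + (6 - d) = -3 - d)
26664/(-5341) + x(140, J(-4 + 7, 5))/(-5624) = 26664/(-5341) + (-3 - 1*140)/(-5624) = 26664*(-1/5341) + (-3 - 140)*(-1/5624) = -26664/5341 - 143*(-1/5624) = -26664/5341 + 143/5624 = -149194573/30037784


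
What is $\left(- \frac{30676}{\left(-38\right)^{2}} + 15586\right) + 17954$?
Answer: $\frac{12100271}{361} \approx 33519.0$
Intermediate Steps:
$\left(- \frac{30676}{\left(-38\right)^{2}} + 15586\right) + 17954 = \left(- \frac{30676}{1444} + 15586\right) + 17954 = \left(\left(-30676\right) \frac{1}{1444} + 15586\right) + 17954 = \left(- \frac{7669}{361} + 15586\right) + 17954 = \frac{5618877}{361} + 17954 = \frac{12100271}{361}$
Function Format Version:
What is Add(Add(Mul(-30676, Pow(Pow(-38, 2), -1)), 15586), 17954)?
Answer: Rational(12100271, 361) ≈ 33519.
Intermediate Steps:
Add(Add(Mul(-30676, Pow(Pow(-38, 2), -1)), 15586), 17954) = Add(Add(Mul(-30676, Pow(1444, -1)), 15586), 17954) = Add(Add(Mul(-30676, Rational(1, 1444)), 15586), 17954) = Add(Add(Rational(-7669, 361), 15586), 17954) = Add(Rational(5618877, 361), 17954) = Rational(12100271, 361)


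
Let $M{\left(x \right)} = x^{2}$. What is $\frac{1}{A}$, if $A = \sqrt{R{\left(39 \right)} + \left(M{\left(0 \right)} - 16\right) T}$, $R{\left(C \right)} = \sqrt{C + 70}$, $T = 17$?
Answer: $\frac{1}{\sqrt{-272 + \sqrt{109}}} \approx - 0.061832 i$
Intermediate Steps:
$R{\left(C \right)} = \sqrt{70 + C}$
$A = \sqrt{-272 + \sqrt{109}}$ ($A = \sqrt{\sqrt{70 + 39} + \left(0^{2} - 16\right) 17} = \sqrt{\sqrt{109} + \left(0 - 16\right) 17} = \sqrt{\sqrt{109} - 272} = \sqrt{-272 + \sqrt{109}} \approx 16.173 i$)
$\frac{1}{A} = \frac{1}{\sqrt{-272 + \sqrt{109}}}$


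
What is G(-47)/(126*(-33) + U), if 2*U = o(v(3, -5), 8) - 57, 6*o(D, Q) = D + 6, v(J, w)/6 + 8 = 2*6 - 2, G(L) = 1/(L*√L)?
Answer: -I*√47/9244665 ≈ -7.4158e-7*I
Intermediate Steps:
G(L) = L^(-3/2) (G(L) = 1/(L^(3/2)) = L^(-3/2))
v(J, w) = 12 (v(J, w) = -48 + 6*(2*6 - 2) = -48 + 6*(12 - 2) = -48 + 6*10 = -48 + 60 = 12)
o(D, Q) = 1 + D/6 (o(D, Q) = (D + 6)/6 = (6 + D)/6 = 1 + D/6)
U = -27 (U = ((1 + (⅙)*12) - 57)/2 = ((1 + 2) - 57)/2 = (3 - 57)/2 = (½)*(-54) = -27)
G(-47)/(126*(-33) + U) = 1/((-47)^(3/2)*(126*(-33) - 27)) = (I*√47/2209)/(-4158 - 27) = (I*√47/2209)/(-4185) = (I*√47/2209)*(-1/4185) = -I*√47/9244665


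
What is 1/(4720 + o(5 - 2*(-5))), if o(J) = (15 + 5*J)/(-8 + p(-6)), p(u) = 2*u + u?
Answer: 13/61315 ≈ 0.00021202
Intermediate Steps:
p(u) = 3*u
o(J) = -15/26 - 5*J/26 (o(J) = (15 + 5*J)/(-8 + 3*(-6)) = (15 + 5*J)/(-8 - 18) = (15 + 5*J)/(-26) = (15 + 5*J)*(-1/26) = -15/26 - 5*J/26)
1/(4720 + o(5 - 2*(-5))) = 1/(4720 + (-15/26 - 5*(5 - 2*(-5))/26)) = 1/(4720 + (-15/26 - 5*(5 + 10)/26)) = 1/(4720 + (-15/26 - 5/26*15)) = 1/(4720 + (-15/26 - 75/26)) = 1/(4720 - 45/13) = 1/(61315/13) = 13/61315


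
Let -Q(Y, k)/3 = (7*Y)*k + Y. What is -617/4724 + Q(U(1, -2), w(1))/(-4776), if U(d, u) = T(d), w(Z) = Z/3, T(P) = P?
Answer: -90611/705057 ≈ -0.12852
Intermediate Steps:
w(Z) = Z/3 (w(Z) = Z*(⅓) = Z/3)
U(d, u) = d
Q(Y, k) = -3*Y - 21*Y*k (Q(Y, k) = -3*((7*Y)*k + Y) = -3*(7*Y*k + Y) = -3*(Y + 7*Y*k) = -3*Y - 21*Y*k)
-617/4724 + Q(U(1, -2), w(1))/(-4776) = -617/4724 - 3*1*(1 + 7*((⅓)*1))/(-4776) = -617*1/4724 - 3*1*(1 + 7*(⅓))*(-1/4776) = -617/4724 - 3*1*(1 + 7/3)*(-1/4776) = -617/4724 - 3*1*10/3*(-1/4776) = -617/4724 - 10*(-1/4776) = -617/4724 + 5/2388 = -90611/705057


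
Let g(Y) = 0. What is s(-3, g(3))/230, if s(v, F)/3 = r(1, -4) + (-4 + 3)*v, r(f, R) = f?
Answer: 6/115 ≈ 0.052174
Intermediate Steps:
s(v, F) = 3 - 3*v (s(v, F) = 3*(1 + (-4 + 3)*v) = 3*(1 - v) = 3 - 3*v)
s(-3, g(3))/230 = (3 - 3*(-3))/230 = (3 + 9)*(1/230) = 12*(1/230) = 6/115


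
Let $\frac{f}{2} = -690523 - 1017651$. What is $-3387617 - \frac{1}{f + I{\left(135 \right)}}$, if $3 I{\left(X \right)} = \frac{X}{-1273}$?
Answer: $- \frac{14732783762778960}{4349011049} \approx -3.3876 \cdot 10^{6}$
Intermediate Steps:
$I{\left(X \right)} = - \frac{X}{3819}$ ($I{\left(X \right)} = \frac{X \frac{1}{-1273}}{3} = \frac{X \left(- \frac{1}{1273}\right)}{3} = \frac{\left(- \frac{1}{1273}\right) X}{3} = - \frac{X}{3819}$)
$f = -3416348$ ($f = 2 \left(-690523 - 1017651\right) = 2 \left(-1708174\right) = -3416348$)
$-3387617 - \frac{1}{f + I{\left(135 \right)}} = -3387617 - \frac{1}{-3416348 - \frac{45}{1273}} = -3387617 - \frac{1}{- \frac{4349011049}{1273}} = -3387617 - - \frac{1273}{4349011049} = -3387617 + \frac{1273}{4349011049} = - \frac{14732783762778960}{4349011049}$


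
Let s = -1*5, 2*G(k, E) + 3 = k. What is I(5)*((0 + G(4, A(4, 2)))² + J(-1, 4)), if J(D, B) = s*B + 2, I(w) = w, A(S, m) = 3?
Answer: -355/4 ≈ -88.750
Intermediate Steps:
G(k, E) = -3/2 + k/2
s = -5
J(D, B) = 2 - 5*B (J(D, B) = -5*B + 2 = 2 - 5*B)
I(5)*((0 + G(4, A(4, 2)))² + J(-1, 4)) = 5*((0 + (-3/2 + (½)*4))² + (2 - 5*4)) = 5*((0 + (-3/2 + 2))² + (2 - 20)) = 5*((0 + ½)² - 18) = 5*((½)² - 18) = 5*(¼ - 18) = 5*(-71/4) = -355/4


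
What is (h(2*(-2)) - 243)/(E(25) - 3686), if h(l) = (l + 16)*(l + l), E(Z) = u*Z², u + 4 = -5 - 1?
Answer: 113/3312 ≈ 0.034118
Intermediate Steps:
u = -10 (u = -4 + (-5 - 1) = -4 - 6 = -10)
E(Z) = -10*Z²
h(l) = 2*l*(16 + l) (h(l) = (16 + l)*(2*l) = 2*l*(16 + l))
(h(2*(-2)) - 243)/(E(25) - 3686) = (2*(2*(-2))*(16 + 2*(-2)) - 243)/(-10*25² - 3686) = (2*(-4)*(16 - 4) - 243)/(-10*625 - 3686) = (2*(-4)*12 - 243)/(-6250 - 3686) = (-96 - 243)/(-9936) = -339*(-1/9936) = 113/3312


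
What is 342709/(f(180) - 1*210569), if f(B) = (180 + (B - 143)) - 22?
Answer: -342709/210374 ≈ -1.6290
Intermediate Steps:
f(B) = 15 + B (f(B) = (180 + (-143 + B)) - 22 = (37 + B) - 22 = 15 + B)
342709/(f(180) - 1*210569) = 342709/((15 + 180) - 1*210569) = 342709/(195 - 210569) = 342709/(-210374) = 342709*(-1/210374) = -342709/210374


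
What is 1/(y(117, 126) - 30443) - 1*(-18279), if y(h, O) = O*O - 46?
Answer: 267111026/14613 ≈ 18279.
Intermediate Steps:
y(h, O) = -46 + O² (y(h, O) = O² - 46 = -46 + O²)
1/(y(117, 126) - 30443) - 1*(-18279) = 1/((-46 + 126²) - 30443) - 1*(-18279) = 1/((-46 + 15876) - 30443) + 18279 = 1/(15830 - 30443) + 18279 = 1/(-14613) + 18279 = -1/14613 + 18279 = 267111026/14613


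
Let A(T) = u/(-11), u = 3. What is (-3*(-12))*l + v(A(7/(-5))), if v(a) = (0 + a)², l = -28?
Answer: -121959/121 ≈ -1007.9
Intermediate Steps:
A(T) = -3/11 (A(T) = 3/(-11) = 3*(-1/11) = -3/11)
v(a) = a²
(-3*(-12))*l + v(A(7/(-5))) = -3*(-12)*(-28) + (-3/11)² = 36*(-28) + 9/121 = -1008 + 9/121 = -121959/121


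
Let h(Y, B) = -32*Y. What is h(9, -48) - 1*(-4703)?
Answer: 4415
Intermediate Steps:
h(9, -48) - 1*(-4703) = -32*9 - 1*(-4703) = -288 + 4703 = 4415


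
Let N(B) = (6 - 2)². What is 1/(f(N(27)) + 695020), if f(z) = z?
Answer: 1/695036 ≈ 1.4388e-6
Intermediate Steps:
N(B) = 16 (N(B) = 4² = 16)
1/(f(N(27)) + 695020) = 1/(16 + 695020) = 1/695036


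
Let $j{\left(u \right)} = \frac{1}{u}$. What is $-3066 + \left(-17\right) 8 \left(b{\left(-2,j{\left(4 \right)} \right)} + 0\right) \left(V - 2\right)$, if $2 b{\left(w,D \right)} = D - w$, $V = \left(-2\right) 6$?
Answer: $-924$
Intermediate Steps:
$V = -12$
$b{\left(w,D \right)} = \frac{D}{2} - \frac{w}{2}$ ($b{\left(w,D \right)} = \frac{D - w}{2} = \frac{D}{2} - \frac{w}{2}$)
$-3066 + \left(-17\right) 8 \left(b{\left(-2,j{\left(4 \right)} \right)} + 0\right) \left(V - 2\right) = -3066 + \left(-17\right) 8 \left(\left(\frac{1}{2 \cdot 4} - -1\right) + 0\right) \left(-12 - 2\right) = -3066 - 136 \left(\left(\frac{1}{2} \cdot \frac{1}{4} + 1\right) + 0\right) \left(-14\right) = -3066 - 136 \left(\left(\frac{1}{8} + 1\right) + 0\right) \left(-14\right) = -3066 - 136 \left(\frac{9}{8} + 0\right) \left(-14\right) = -3066 - 136 \cdot \frac{9}{8} \left(-14\right) = -3066 - -2142 = -3066 + 2142 = -924$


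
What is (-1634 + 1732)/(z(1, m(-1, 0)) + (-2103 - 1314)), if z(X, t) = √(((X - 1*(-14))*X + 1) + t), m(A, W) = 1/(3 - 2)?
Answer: -9849/343408 - 49*√17/5837936 ≈ -0.028715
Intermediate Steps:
m(A, W) = 1 (m(A, W) = 1/1 = 1)
z(X, t) = √(1 + t + X*(14 + X)) (z(X, t) = √(((X + 14)*X + 1) + t) = √(((14 + X)*X + 1) + t) = √((X*(14 + X) + 1) + t) = √((1 + X*(14 + X)) + t) = √(1 + t + X*(14 + X)))
(-1634 + 1732)/(z(1, m(-1, 0)) + (-2103 - 1314)) = (-1634 + 1732)/(√(1 + 1 + 1² + 14*1) + (-2103 - 1314)) = 98/(√(1 + 1 + 1 + 14) - 3417) = 98/(√17 - 3417) = 98/(-3417 + √17)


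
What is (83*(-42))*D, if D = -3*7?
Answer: 73206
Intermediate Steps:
D = -21
(83*(-42))*D = (83*(-42))*(-21) = -3486*(-21) = 73206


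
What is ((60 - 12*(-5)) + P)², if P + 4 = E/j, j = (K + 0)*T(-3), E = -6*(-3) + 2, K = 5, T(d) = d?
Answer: 118336/9 ≈ 13148.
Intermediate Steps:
E = 20 (E = 18 + 2 = 20)
j = -15 (j = (5 + 0)*(-3) = 5*(-3) = -15)
P = -16/3 (P = -4 + 20/(-15) = -4 + 20*(-1/15) = -4 - 4/3 = -16/3 ≈ -5.3333)
((60 - 12*(-5)) + P)² = ((60 - 12*(-5)) - 16/3)² = ((60 + 60) - 16/3)² = (120 - 16/3)² = (344/3)² = 118336/9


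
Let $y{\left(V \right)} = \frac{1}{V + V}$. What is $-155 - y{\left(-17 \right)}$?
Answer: $- \frac{5269}{34} \approx -154.97$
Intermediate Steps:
$y{\left(V \right)} = \frac{1}{2 V}$
$-155 - y{\left(-17 \right)} = -155 - \frac{1}{2 \left(-17\right)} = -155 - \frac{1}{2} \left(- \frac{1}{17}\right) = -155 - - \frac{1}{34} = -155 + \frac{1}{34} = - \frac{5269}{34}$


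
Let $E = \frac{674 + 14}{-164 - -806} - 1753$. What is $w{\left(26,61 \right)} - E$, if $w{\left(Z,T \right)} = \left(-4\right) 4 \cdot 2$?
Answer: $\frac{552097}{321} \approx 1719.9$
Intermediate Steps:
$w{\left(Z,T \right)} = -32$ ($w{\left(Z,T \right)} = \left(-16\right) 2 = -32$)
$E = - \frac{562369}{321}$ ($E = \frac{688}{-164 + 806} - 1753 = \frac{688}{642} - 1753 = 688 \cdot \frac{1}{642} - 1753 = \frac{344}{321} - 1753 = - \frac{562369}{321} \approx -1751.9$)
$w{\left(26,61 \right)} - E = -32 - - \frac{562369}{321} = -32 + \frac{562369}{321} = \frac{552097}{321}$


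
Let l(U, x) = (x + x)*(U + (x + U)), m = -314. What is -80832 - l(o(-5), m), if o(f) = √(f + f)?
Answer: -278024 + 1256*I*√10 ≈ -2.7802e+5 + 3971.8*I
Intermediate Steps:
o(f) = √2*√f (o(f) = √(2*f) = √2*√f)
l(U, x) = 2*x*(x + 2*U) (l(U, x) = (2*x)*(U + (U + x)) = (2*x)*(x + 2*U) = 2*x*(x + 2*U))
-80832 - l(o(-5), m) = -80832 - 2*(-314)*(-314 + 2*(√2*√(-5))) = -80832 - 2*(-314)*(-314 + 2*(√2*(I*√5))) = -80832 - 2*(-314)*(-314 + 2*(I*√10)) = -80832 - 2*(-314)*(-314 + 2*I*√10) = -80832 - (197192 - 1256*I*√10) = -80832 + (-197192 + 1256*I*√10) = -278024 + 1256*I*√10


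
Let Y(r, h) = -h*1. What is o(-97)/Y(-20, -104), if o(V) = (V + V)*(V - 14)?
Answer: 10767/52 ≈ 207.06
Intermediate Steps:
Y(r, h) = -h
o(V) = 2*V*(-14 + V) (o(V) = (2*V)*(-14 + V) = 2*V*(-14 + V))
o(-97)/Y(-20, -104) = (2*(-97)*(-14 - 97))/((-1*(-104))) = (2*(-97)*(-111))/104 = 21534*(1/104) = 10767/52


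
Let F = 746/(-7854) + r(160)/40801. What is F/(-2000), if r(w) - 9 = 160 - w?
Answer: 1518343/32045105400 ≈ 4.7381e-5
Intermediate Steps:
r(w) = 169 - w (r(w) = 9 + (160 - w) = 169 - w)
F = -15183430/160225527 (F = 746/(-7854) + (169 - 1*160)/40801 = 746*(-1/7854) + (169 - 160)*(1/40801) = -373/3927 + 9*(1/40801) = -373/3927 + 9/40801 = -15183430/160225527 ≈ -0.094763)
F/(-2000) = -15183430/160225527/(-2000) = -15183430/160225527*(-1/2000) = 1518343/32045105400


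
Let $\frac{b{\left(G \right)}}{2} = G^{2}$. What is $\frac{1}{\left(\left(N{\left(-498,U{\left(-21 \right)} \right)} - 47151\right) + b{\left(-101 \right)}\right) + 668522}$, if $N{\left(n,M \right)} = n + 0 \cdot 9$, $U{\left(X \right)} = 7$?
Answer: $\frac{1}{641275} \approx 1.5594 \cdot 10^{-6}$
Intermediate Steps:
$b{\left(G \right)} = 2 G^{2}$
$N{\left(n,M \right)} = n$ ($N{\left(n,M \right)} = n + 0 = n$)
$\frac{1}{\left(\left(N{\left(-498,U{\left(-21 \right)} \right)} - 47151\right) + b{\left(-101 \right)}\right) + 668522} = \frac{1}{\left(\left(-498 - 47151\right) + 2 \left(-101\right)^{2}\right) + 668522} = \frac{1}{\left(-47649 + 2 \cdot 10201\right) + 668522} = \frac{1}{\left(-47649 + 20402\right) + 668522} = \frac{1}{-27247 + 668522} = \frac{1}{641275}$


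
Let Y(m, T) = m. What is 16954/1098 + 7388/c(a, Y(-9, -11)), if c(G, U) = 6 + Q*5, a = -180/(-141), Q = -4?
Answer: -1968667/3843 ≈ -512.27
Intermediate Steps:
a = 60/47 (a = -180*(-1/141) = 60/47 ≈ 1.2766)
c(G, U) = -14 (c(G, U) = 6 - 4*5 = 6 - 20 = -14)
16954/1098 + 7388/c(a, Y(-9, -11)) = 16954/1098 + 7388/(-14) = 16954*(1/1098) + 7388*(-1/14) = 8477/549 - 3694/7 = -1968667/3843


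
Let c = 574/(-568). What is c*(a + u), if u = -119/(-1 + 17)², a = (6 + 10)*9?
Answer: -10545815/72704 ≈ -145.05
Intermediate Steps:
a = 144 (a = 16*9 = 144)
u = -119/256 (u = -119/(16²) = -119/256 ≈ -0.46484)
c = -287/284 (c = 574*(-1/568) = -287/284 ≈ -1.0106)
c*(a + u) = -287*(144 - 119/256)/284 = -287/284*36745/256 = -10545815/72704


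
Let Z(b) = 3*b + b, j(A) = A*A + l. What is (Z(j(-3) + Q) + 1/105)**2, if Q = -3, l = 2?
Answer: 11296321/11025 ≈ 1024.6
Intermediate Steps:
j(A) = 2 + A**2 (j(A) = A*A + 2 = A**2 + 2 = 2 + A**2)
Z(b) = 4*b
(Z(j(-3) + Q) + 1/105)**2 = (4*((2 + (-3)**2) - 3) + 1/105)**2 = (4*((2 + 9) - 3) + 1/105)**2 = (4*(11 - 3) + 1/105)**2 = (4*8 + 1/105)**2 = (32 + 1/105)**2 = (3361/105)**2 = 11296321/11025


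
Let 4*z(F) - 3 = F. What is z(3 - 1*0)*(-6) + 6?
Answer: -3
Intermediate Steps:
z(F) = 3/4 + F/4
z(3 - 1*0)*(-6) + 6 = (3/4 + (3 - 1*0)/4)*(-6) + 6 = (3/4 + (3 + 0)/4)*(-6) + 6 = (3/4 + (1/4)*3)*(-6) + 6 = (3/4 + 3/4)*(-6) + 6 = (3/2)*(-6) + 6 = -9 + 6 = -3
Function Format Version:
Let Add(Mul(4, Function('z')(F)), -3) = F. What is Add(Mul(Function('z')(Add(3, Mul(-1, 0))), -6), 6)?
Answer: -3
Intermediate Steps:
Function('z')(F) = Add(Rational(3, 4), Mul(Rational(1, 4), F))
Add(Mul(Function('z')(Add(3, Mul(-1, 0))), -6), 6) = Add(Mul(Add(Rational(3, 4), Mul(Rational(1, 4), Add(3, Mul(-1, 0)))), -6), 6) = Add(Mul(Add(Rational(3, 4), Mul(Rational(1, 4), Add(3, 0))), -6), 6) = Add(Mul(Add(Rational(3, 4), Mul(Rational(1, 4), 3)), -6), 6) = Add(Mul(Add(Rational(3, 4), Rational(3, 4)), -6), 6) = Add(Mul(Rational(3, 2), -6), 6) = Add(-9, 6) = -3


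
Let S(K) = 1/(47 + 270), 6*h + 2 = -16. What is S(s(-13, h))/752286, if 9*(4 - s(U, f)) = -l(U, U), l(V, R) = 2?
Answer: 1/238474662 ≈ 4.1933e-9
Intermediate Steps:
h = -3 (h = -1/3 + (1/6)*(-16) = -1/3 - 8/3 = -3)
s(U, f) = 38/9 (s(U, f) = 4 - (-1)*2/9 = 4 - 1/9*(-2) = 4 + 2/9 = 38/9)
S(K) = 1/317
S(s(-13, h))/752286 = (1/317)/752286 = (1/317)*(1/752286) = 1/238474662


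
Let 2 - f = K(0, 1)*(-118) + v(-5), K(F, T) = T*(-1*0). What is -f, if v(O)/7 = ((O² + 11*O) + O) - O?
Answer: -212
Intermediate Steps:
K(F, T) = 0 (K(F, T) = T*0 = 0)
v(O) = 7*O² + 77*O (v(O) = 7*(((O² + 11*O) + O) - O) = 7*((O² + 12*O) - O) = 7*(O² + 11*O) = 7*O² + 77*O)
f = 212 (f = 2 - (0*(-118) + 7*(-5)*(11 - 5)) = 2 - (0 + 7*(-5)*6) = 2 - (0 - 210) = 2 - 1*(-210) = 2 + 210 = 212)
-f = -1*212 = -212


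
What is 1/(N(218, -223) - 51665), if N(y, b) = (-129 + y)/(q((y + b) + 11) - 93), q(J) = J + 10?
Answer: -77/3978294 ≈ -1.9355e-5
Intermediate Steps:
q(J) = 10 + J
N(y, b) = (-129 + y)/(-72 + b + y) (N(y, b) = (-129 + y)/((10 + ((y + b) + 11)) - 93) = (-129 + y)/((10 + ((b + y) + 11)) - 93) = (-129 + y)/((10 + (11 + b + y)) - 93) = (-129 + y)/((21 + b + y) - 93) = (-129 + y)/(-72 + b + y))
1/(N(218, -223) - 51665) = 1/((-129 + 218)/(-72 - 223 + 218) - 51665) = 1/(89/(-77) - 51665) = 1/(-1/77*89 - 51665) = 1/(-89/77 - 51665) = 1/(-3978294/77) = -77/3978294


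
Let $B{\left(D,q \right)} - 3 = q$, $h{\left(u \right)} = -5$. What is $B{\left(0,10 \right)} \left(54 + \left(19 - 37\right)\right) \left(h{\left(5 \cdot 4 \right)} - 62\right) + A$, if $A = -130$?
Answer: $-31486$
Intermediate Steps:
$B{\left(D,q \right)} = 3 + q$
$B{\left(0,10 \right)} \left(54 + \left(19 - 37\right)\right) \left(h{\left(5 \cdot 4 \right)} - 62\right) + A = \left(3 + 10\right) \left(54 + \left(19 - 37\right)\right) \left(-5 - 62\right) - 130 = 13 \left(54 + \left(19 - 37\right)\right) \left(-67\right) - 130 = 13 \left(54 - 18\right) \left(-67\right) - 130 = 13 \cdot 36 \left(-67\right) - 130 = 13 \left(-2412\right) - 130 = -31356 - 130 = -31486$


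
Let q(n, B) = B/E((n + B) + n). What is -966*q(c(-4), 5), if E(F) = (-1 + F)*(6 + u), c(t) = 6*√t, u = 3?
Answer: -805/222 + 805*I/37 ≈ -3.6261 + 21.757*I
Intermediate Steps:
E(F) = -9 + 9*F (E(F) = (-1 + F)*(6 + 3) = (-1 + F)*9 = -9 + 9*F)
q(n, B) = B/(-9 + 9*B + 18*n) (q(n, B) = B/(-9 + 9*((n + B) + n)) = B/(-9 + 9*((B + n) + n)) = B/(-9 + 9*(B + 2*n)) = B/(-9 + (9*B + 18*n)) = B/(-9 + 9*B + 18*n))
-966*q(c(-4), 5) = -322*5/(3*(-1 + 5 + 2*(6*√(-4)))) = -322*5/(3*(-1 + 5 + 2*(6*(2*I)))) = -322*5/(3*(-1 + 5 + 2*(12*I))) = -322*5/(3*(-1 + 5 + 24*I)) = -322*5/(3*(4 + 24*I)) = -322*5*(4 - 24*I)/592/3 = -966*(5/1332 - 5*I/222) = -805/222 + 805*I/37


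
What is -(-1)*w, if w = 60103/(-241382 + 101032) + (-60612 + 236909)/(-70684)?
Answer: -14495802201/4960249700 ≈ -2.9224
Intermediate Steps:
w = -14495802201/4960249700 (w = 60103/(-140350) + 176297*(-1/70684) = 60103*(-1/140350) - 176297/70684 = -60103/140350 - 176297/70684 = -14495802201/4960249700 ≈ -2.9224)
-(-1)*w = -(-1)*(-14495802201)/4960249700 = -1*14495802201/4960249700 = -14495802201/4960249700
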